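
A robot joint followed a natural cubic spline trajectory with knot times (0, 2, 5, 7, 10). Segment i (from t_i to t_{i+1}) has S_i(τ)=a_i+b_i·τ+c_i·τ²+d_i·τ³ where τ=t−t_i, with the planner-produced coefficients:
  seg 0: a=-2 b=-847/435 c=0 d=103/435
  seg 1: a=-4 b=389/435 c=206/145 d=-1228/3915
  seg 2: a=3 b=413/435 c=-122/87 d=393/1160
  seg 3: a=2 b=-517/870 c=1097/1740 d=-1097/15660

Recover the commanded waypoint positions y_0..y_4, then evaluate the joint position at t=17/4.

y_0=-2 y_1=-4 y_2=3 y_3=2 y_4=4
S(17/4) = 757/464

y_0 = S_0(0) = a_0 = -2
y_1 = S_1(0) = a_1 = -4
y_2 = S_2(0) = a_2 = 3
y_3 = S_3(0) = a_3 = 2
y_4 = S_3(3) = 4
t_q=17/4 is in segment 1 (τ=9/4); S_1(τ)=757/464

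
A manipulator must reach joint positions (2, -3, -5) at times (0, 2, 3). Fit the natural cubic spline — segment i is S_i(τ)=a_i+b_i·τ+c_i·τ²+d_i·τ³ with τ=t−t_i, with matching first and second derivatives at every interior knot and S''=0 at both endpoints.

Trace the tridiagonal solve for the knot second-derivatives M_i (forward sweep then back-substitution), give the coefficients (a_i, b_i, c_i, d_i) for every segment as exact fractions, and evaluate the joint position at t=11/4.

  seg 0: a=2 b=-8/3 c=0 d=1/24
  seg 1: a=-3 b=-13/6 c=1/4 d=-1/12
S(11/4) = -1157/256

Δ: Δ0=-5/2, Δ1=-2
row 1: diag=6, rhs=3; c'=1/6, d'=1/2
back: M1=1/2
M: M0=0, M1=1/2, M2=0
seg 0: a=2, c=M0/2=0, d=(M1−M0)/(6·2)=1/24, b=Δ0−h0·(2M0+M1)/6=-8/3
seg 1: a=-3, c=M1/2=1/4, d=(M2−M1)/(6·1)=-1/12, b=Δ1−h1·(2M1+M2)/6=-13/6
t_q=11/4 → seg 1, τ=3/4; S=-3+-13/6·τ+1/4·τ²+-1/12·τ³=-1157/256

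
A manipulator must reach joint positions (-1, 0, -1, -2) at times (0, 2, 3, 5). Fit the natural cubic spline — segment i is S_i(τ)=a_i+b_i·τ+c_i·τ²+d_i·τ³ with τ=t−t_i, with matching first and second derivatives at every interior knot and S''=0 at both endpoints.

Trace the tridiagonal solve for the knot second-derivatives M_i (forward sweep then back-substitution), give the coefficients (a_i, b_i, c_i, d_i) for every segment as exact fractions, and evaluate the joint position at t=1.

Δ: Δ0=1/2, Δ1=-1, Δ2=-1/2
row 1: diag=6, rhs=-9; c'=1/6, d'=-3/2
row 2: denom=6−1·1/6=35/6; d'=(3−1·-3/2)/(35/6)=27/35
back: M2=27/35
back: M1=-3/2−1/6·27/35=-57/35
M: M0=0, M1=-57/35, M2=27/35, M3=0
seg 0: a=-1, c=M0/2=0, d=(M1−M0)/(6·2)=-19/140, b=Δ0−h0·(2M0+M1)/6=73/70
seg 1: a=0, c=M1/2=-57/70, d=(M2−M1)/(6·1)=2/5, b=Δ1−h1·(2M1+M2)/6=-41/70
seg 2: a=-1, c=M2/2=27/70, d=(M3−M2)/(6·2)=-9/140, b=Δ2−h2·(2M2+M3)/6=-71/70
t_q=1 → seg 0, τ=1; S=-1+73/70·τ+0·τ²+-19/140·τ³=-13/140

  seg 0: a=-1 b=73/70 c=0 d=-19/140
  seg 1: a=0 b=-41/70 c=-57/70 d=2/5
  seg 2: a=-1 b=-71/70 c=27/70 d=-9/140
S(1) = -13/140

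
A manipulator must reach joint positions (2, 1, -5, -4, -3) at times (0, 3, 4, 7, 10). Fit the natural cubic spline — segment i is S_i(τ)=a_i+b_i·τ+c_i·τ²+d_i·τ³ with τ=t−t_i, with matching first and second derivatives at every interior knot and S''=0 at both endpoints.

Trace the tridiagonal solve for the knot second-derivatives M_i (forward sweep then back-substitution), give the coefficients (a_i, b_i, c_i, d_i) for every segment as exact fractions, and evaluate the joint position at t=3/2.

  seg 0: a=2 b=493/228 c=0 d=-569/2052
  seg 1: a=1 b=-607/114 c=-569/228 d=415/228
  seg 2: a=-5 b=-369/76 c=169/57 d=-845/2052
  seg 3: a=-4 b=69/38 c=-169/228 d=169/2052
S(3/2) = 2619/608

Δ: Δ0=-1/3, Δ1=-6, Δ2=1/3, Δ3=1/3
row 1: diag=8, rhs=-34; c'=1/8, d'=-17/4
row 2: denom=8−1·1/8=63/8; d'=(38−1·-17/4)/(63/8)=338/63
row 3: denom=12−3·8/21=76/7; d'=(0−3·338/63)/(76/7)=-169/114
back: M3=-169/114
back: M2=338/63−8/21·-169/114=338/57
back: M1=-17/4−1/8·338/57=-569/114
M: M0=0, M1=-569/114, M2=338/57, M3=-169/114, M4=0
seg 0: a=2, c=M0/2=0, d=(M1−M0)/(6·3)=-569/2052, b=Δ0−h0·(2M0+M1)/6=493/228
seg 1: a=1, c=M1/2=-569/228, d=(M2−M1)/(6·1)=415/228, b=Δ1−h1·(2M1+M2)/6=-607/114
seg 2: a=-5, c=M2/2=169/57, d=(M3−M2)/(6·3)=-845/2052, b=Δ2−h2·(2M2+M3)/6=-369/76
seg 3: a=-4, c=M3/2=-169/228, d=(M4−M3)/(6·3)=169/2052, b=Δ3−h3·(2M3+M4)/6=69/38
t_q=3/2 → seg 0, τ=3/2; S=2+493/228·τ+0·τ²+-569/2052·τ³=2619/608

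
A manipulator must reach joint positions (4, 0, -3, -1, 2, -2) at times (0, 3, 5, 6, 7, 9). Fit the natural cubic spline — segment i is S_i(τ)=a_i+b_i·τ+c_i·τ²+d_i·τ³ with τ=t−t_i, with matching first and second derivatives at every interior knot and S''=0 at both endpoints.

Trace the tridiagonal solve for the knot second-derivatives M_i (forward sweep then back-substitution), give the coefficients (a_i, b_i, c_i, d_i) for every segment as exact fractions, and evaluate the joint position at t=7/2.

Δ: Δ0=-4/3, Δ1=-3/2, Δ2=2, Δ3=3, Δ4=-2
row 1: diag=10, rhs=-1; c'=1/5, d'=-1/10
row 2: denom=6−2·1/5=28/5; d'=(21−2·-1/10)/(28/5)=53/14
row 3: denom=4−1·5/28=107/28; d'=(6−1·53/14)/(107/28)=62/107
row 4: denom=6−1·28/107=614/107; d'=(-30−1·62/107)/(614/107)=-1636/307
back: M4=-1636/307
back: M3=62/107−28/107·-1636/307=606/307
back: M2=53/14−5/28·606/307=1054/307
back: M1=-1/10−1/5·1054/307=-483/614
M: M0=0, M1=-483/614, M2=1054/307, M3=606/307, M4=-1636/307, M5=0
seg 0: a=4, c=M0/2=0, d=(M1−M0)/(6·3)=-161/3684, b=Δ0−h0·(2M0+M1)/6=-3463/3684
seg 1: a=0, c=M1/2=-483/1228, d=(M2−M1)/(6·2)=2591/7368, b=Δ1−h1·(2M1+M2)/6=-3905/1842
seg 2: a=-3, c=M2/2=527/307, d=(M3−M2)/(6·1)=-224/921, b=Δ2−h2·(2M2+M3)/6=485/921
seg 3: a=-1, c=M3/2=303/307, d=(M4−M3)/(6·1)=-1121/921, b=Δ3−h3·(2M3+M4)/6=2975/921
seg 4: a=2, c=M4/2=-818/307, d=(M5−M4)/(6·2)=409/921, b=Δ4−h4·(2M4+M5)/6=1430/921
t_q=7/2 → seg 1, τ=1/2; S=0+-3905/1842·τ+-483/1228·τ²+2591/7368·τ³=-21895/19648

  seg 0: a=4 b=-3463/3684 c=0 d=-161/3684
  seg 1: a=0 b=-3905/1842 c=-483/1228 d=2591/7368
  seg 2: a=-3 b=485/921 c=527/307 d=-224/921
  seg 3: a=-1 b=2975/921 c=303/307 d=-1121/921
  seg 4: a=2 b=1430/921 c=-818/307 d=409/921
S(7/2) = -21895/19648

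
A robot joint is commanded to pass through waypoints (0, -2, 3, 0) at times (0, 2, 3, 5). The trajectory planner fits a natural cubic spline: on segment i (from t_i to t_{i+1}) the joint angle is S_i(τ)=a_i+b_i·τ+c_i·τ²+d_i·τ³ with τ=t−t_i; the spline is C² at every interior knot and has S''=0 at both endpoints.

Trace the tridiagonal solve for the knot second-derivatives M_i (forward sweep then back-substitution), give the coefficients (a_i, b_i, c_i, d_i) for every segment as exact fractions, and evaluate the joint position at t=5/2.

  seg 0: a=0 b=-24/7 c=0 d=17/28
  seg 1: a=-2 b=27/7 c=51/14 d=-5/2
  seg 2: a=3 b=51/14 c=-27/7 d=9/14
S(5/2) = 59/112

Δ: Δ0=-1, Δ1=5, Δ2=-3/2
row 1: diag=6, rhs=36; c'=1/6, d'=6
row 2: denom=6−1·1/6=35/6; d'=(-39−1·6)/(35/6)=-54/7
back: M2=-54/7
back: M1=6−1/6·-54/7=51/7
M: M0=0, M1=51/7, M2=-54/7, M3=0
seg 0: a=0, c=M0/2=0, d=(M1−M0)/(6·2)=17/28, b=Δ0−h0·(2M0+M1)/6=-24/7
seg 1: a=-2, c=M1/2=51/14, d=(M2−M1)/(6·1)=-5/2, b=Δ1−h1·(2M1+M2)/6=27/7
seg 2: a=3, c=M2/2=-27/7, d=(M3−M2)/(6·2)=9/14, b=Δ2−h2·(2M2+M3)/6=51/14
t_q=5/2 → seg 1, τ=1/2; S=-2+27/7·τ+51/14·τ²+-5/2·τ³=59/112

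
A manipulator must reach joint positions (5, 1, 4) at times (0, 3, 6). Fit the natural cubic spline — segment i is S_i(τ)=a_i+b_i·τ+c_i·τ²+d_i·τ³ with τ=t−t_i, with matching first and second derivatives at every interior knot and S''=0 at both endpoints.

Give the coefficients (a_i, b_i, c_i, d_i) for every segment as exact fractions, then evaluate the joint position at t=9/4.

Δ: Δ0=-4/3, Δ1=1
row 1: diag=12, rhs=14; c'=1/4, d'=7/6
back: M1=7/6
M: M0=0, M1=7/6, M2=0
seg 0: a=5, c=M0/2=0, d=(M1−M0)/(6·3)=7/108, b=Δ0−h0·(2M0+M1)/6=-23/12
seg 1: a=1, c=M1/2=7/12, d=(M2−M1)/(6·3)=-7/108, b=Δ1−h1·(2M1+M2)/6=-1/6
t_q=9/4 → seg 0, τ=9/4; S=5+-23/12·τ+0·τ²+7/108·τ³=365/256

  seg 0: a=5 b=-23/12 c=0 d=7/108
  seg 1: a=1 b=-1/6 c=7/12 d=-7/108
S(9/4) = 365/256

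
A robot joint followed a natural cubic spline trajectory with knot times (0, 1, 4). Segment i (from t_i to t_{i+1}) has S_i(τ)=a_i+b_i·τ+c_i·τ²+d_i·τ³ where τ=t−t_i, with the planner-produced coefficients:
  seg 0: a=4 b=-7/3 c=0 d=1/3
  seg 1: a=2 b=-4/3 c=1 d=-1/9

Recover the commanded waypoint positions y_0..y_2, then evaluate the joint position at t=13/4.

y_0=4 y_1=2 y_2=4
S(13/4) = 179/64

y_0 = S_0(0) = a_0 = 4
y_1 = S_1(0) = a_1 = 2
y_2 = S_1(3) = 4
t_q=13/4 is in segment 1 (τ=9/4); S_1(τ)=179/64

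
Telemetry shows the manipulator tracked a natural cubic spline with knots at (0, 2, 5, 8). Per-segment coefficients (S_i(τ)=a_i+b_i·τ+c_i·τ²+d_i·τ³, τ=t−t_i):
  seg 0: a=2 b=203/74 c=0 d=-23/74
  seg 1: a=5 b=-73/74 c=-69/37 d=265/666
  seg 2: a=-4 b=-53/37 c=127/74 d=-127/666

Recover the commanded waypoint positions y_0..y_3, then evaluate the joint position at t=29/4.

y_0=2 y_1=5 y_2=-4 y_3=2
S(29/4) = -3347/4736

y_0 = S_0(0) = a_0 = 2
y_1 = S_1(0) = a_1 = 5
y_2 = S_2(0) = a_2 = -4
y_3 = S_2(3) = 2
t_q=29/4 is in segment 2 (τ=9/4); S_2(τ)=-3347/4736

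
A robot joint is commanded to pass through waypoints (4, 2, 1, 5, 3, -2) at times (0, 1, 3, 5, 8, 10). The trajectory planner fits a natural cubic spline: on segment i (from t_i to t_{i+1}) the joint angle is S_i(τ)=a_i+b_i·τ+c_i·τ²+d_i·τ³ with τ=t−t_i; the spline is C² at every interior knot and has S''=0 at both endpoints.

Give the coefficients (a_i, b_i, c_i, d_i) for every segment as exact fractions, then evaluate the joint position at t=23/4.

  seg 0: a=4 b=-24061/11292 c=0 d=1477/11292
  seg 1: a=2 b=-9815/5646 c=1477/3764 d=2561/22584
  seg 2: a=1 b=3365/2823 c=2019/1882 d=-944/2823
  seg 3: a=5 b=4151/2823 c=-1757/1882 d=1249/16938
  seg 4: a=3 b=-12083/5646 c=-254/941 d=127/2823
S(23/4) = 675567/120448

Δ: Δ0=-2, Δ1=-1/2, Δ2=2, Δ3=-2/3, Δ4=-5/2
row 1: diag=6, rhs=9; c'=1/3, d'=3/2
row 2: denom=8−2·1/3=22/3; d'=(15−2·3/2)/(22/3)=18/11
row 3: denom=10−2·3/11=104/11; d'=(-16−2·18/11)/(104/11)=-53/26
row 4: denom=10−3·33/104=941/104; d'=(-11−3·-53/26)/(941/104)=-508/941
back: M4=-508/941
back: M3=-53/26−33/104·-508/941=-1757/941
back: M2=18/11−3/11·-1757/941=2019/941
back: M1=3/2−1/3·2019/941=1477/1882
M: M0=0, M1=1477/1882, M2=2019/941, M3=-1757/941, M4=-508/941, M5=0
seg 0: a=4, c=M0/2=0, d=(M1−M0)/(6·1)=1477/11292, b=Δ0−h0·(2M0+M1)/6=-24061/11292
seg 1: a=2, c=M1/2=1477/3764, d=(M2−M1)/(6·2)=2561/22584, b=Δ1−h1·(2M1+M2)/6=-9815/5646
seg 2: a=1, c=M2/2=2019/1882, d=(M3−M2)/(6·2)=-944/2823, b=Δ2−h2·(2M2+M3)/6=3365/2823
seg 3: a=5, c=M3/2=-1757/1882, d=(M4−M3)/(6·3)=1249/16938, b=Δ3−h3·(2M3+M4)/6=4151/2823
seg 4: a=3, c=M4/2=-254/941, d=(M5−M4)/(6·2)=127/2823, b=Δ4−h4·(2M4+M5)/6=-12083/5646
t_q=23/4 → seg 3, τ=3/4; S=5+4151/2823·τ+-1757/1882·τ²+1249/16938·τ³=675567/120448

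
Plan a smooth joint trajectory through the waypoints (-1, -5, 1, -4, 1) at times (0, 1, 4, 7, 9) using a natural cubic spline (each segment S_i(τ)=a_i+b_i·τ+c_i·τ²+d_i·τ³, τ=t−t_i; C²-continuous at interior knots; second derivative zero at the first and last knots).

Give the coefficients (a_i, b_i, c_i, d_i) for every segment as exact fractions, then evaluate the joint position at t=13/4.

  seg 0: a=-1 b=-8011/1596 c=0 d=1627/1596
  seg 1: a=-5 b=-1565/798 c=1627/532 d=-8321/14364
  seg 2: a=1 b=1193/1596 c=-860/399 d=6467/14364
  seg 3: a=-4 b=-23/798 c=1009/532 d=-1009/3192
S(13/4) = -17999/34048

Δ: Δ0=-4, Δ1=2, Δ2=-5/3, Δ3=5/2
row 1: diag=8, rhs=36; c'=3/8, d'=9/2
row 2: denom=12−3·3/8=87/8; d'=(-22−3·9/2)/(87/8)=-284/87
row 3: denom=10−3·8/29=266/29; d'=(25−3·-284/87)/(266/29)=1009/266
back: M3=1009/266
back: M2=-284/87−8/29·1009/266=-1720/399
back: M1=9/2−3/8·-1720/399=1627/266
M: M0=0, M1=1627/266, M2=-1720/399, M3=1009/266, M4=0
seg 0: a=-1, c=M0/2=0, d=(M1−M0)/(6·1)=1627/1596, b=Δ0−h0·(2M0+M1)/6=-8011/1596
seg 1: a=-5, c=M1/2=1627/532, d=(M2−M1)/(6·3)=-8321/14364, b=Δ1−h1·(2M1+M2)/6=-1565/798
seg 2: a=1, c=M2/2=-860/399, d=(M3−M2)/(6·3)=6467/14364, b=Δ2−h2·(2M2+M3)/6=1193/1596
seg 3: a=-4, c=M3/2=1009/532, d=(M4−M3)/(6·2)=-1009/3192, b=Δ3−h3·(2M3+M4)/6=-23/798
t_q=13/4 → seg 1, τ=9/4; S=-5+-1565/798·τ+1627/532·τ²+-8321/14364·τ³=-17999/34048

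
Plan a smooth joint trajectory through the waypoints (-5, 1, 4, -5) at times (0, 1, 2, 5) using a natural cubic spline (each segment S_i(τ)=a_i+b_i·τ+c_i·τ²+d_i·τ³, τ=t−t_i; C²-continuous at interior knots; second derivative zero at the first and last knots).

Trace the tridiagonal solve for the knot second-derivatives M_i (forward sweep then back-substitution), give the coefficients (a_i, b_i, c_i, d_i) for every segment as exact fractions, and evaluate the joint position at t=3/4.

  seg 0: a=-5 b=204/31 c=0 d=-18/31
  seg 1: a=1 b=150/31 c=-54/31 d=-3/31
  seg 2: a=4 b=33/31 c=-63/31 d=7/31
S(3/4) = -307/992

Δ: Δ0=6, Δ1=3, Δ2=-3
row 1: diag=4, rhs=-18; c'=1/4, d'=-9/2
row 2: denom=8−1·1/4=31/4; d'=(-36−1·-9/2)/(31/4)=-126/31
back: M2=-126/31
back: M1=-9/2−1/4·-126/31=-108/31
M: M0=0, M1=-108/31, M2=-126/31, M3=0
seg 0: a=-5, c=M0/2=0, d=(M1−M0)/(6·1)=-18/31, b=Δ0−h0·(2M0+M1)/6=204/31
seg 1: a=1, c=M1/2=-54/31, d=(M2−M1)/(6·1)=-3/31, b=Δ1−h1·(2M1+M2)/6=150/31
seg 2: a=4, c=M2/2=-63/31, d=(M3−M2)/(6·3)=7/31, b=Δ2−h2·(2M2+M3)/6=33/31
t_q=3/4 → seg 0, τ=3/4; S=-5+204/31·τ+0·τ²+-18/31·τ³=-307/992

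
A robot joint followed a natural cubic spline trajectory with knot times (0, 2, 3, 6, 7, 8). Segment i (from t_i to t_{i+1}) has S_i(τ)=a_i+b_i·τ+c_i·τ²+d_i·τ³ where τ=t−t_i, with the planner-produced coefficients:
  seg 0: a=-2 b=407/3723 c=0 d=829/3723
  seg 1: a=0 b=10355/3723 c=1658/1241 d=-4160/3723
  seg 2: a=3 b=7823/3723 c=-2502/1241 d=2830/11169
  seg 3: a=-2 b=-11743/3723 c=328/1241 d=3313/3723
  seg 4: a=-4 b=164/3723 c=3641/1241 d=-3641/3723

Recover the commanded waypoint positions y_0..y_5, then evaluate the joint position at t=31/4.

y_0=-2 y_1=0 y_2=3 y_3=-2 y_4=-4 y_5=-2
S(31/4) = -216765/79424

y_0 = S_0(0) = a_0 = -2
y_1 = S_1(0) = a_1 = 0
y_2 = S_2(0) = a_2 = 3
y_3 = S_3(0) = a_3 = -2
y_4 = S_4(0) = a_4 = -4
y_5 = S_4(1) = -2
t_q=31/4 is in segment 4 (τ=3/4); S_4(τ)=-216765/79424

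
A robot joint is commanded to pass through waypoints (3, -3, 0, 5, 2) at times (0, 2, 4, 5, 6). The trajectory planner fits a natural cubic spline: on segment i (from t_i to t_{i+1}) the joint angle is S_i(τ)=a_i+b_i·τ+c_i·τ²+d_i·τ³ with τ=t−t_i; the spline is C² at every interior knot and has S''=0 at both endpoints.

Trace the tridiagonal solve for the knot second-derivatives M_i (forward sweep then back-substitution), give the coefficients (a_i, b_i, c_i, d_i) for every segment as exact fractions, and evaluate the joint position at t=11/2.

Δ: Δ0=-3, Δ1=3/2, Δ2=5, Δ3=-3
row 1: diag=8, rhs=27; c'=1/4, d'=27/8
row 2: denom=6−2·1/4=11/2; d'=(21−2·27/8)/(11/2)=57/22
row 3: denom=4−1·2/11=42/11; d'=(-48−1·57/22)/(42/11)=-53/4
back: M3=-53/4
back: M2=57/22−2/11·-53/4=5
back: M1=27/8−1/4·5=17/8
M: M0=0, M1=17/8, M2=5, M3=-53/4, M4=0
seg 0: a=3, c=M0/2=0, d=(M1−M0)/(6·2)=17/96, b=Δ0−h0·(2M0+M1)/6=-89/24
seg 1: a=-3, c=M1/2=17/16, d=(M2−M1)/(6·2)=23/96, b=Δ1−h1·(2M1+M2)/6=-19/12
seg 2: a=0, c=M2/2=5/2, d=(M3−M2)/(6·1)=-73/24, b=Δ2−h2·(2M2+M3)/6=133/24
seg 3: a=5, c=M3/2=-53/8, d=(M4−M3)/(6·1)=53/24, b=Δ3−h3·(2M3+M4)/6=17/12
t_q=11/2 → seg 3, τ=1/2; S=5+17/12·τ+-53/8·τ²+53/24·τ³=277/64

  seg 0: a=3 b=-89/24 c=0 d=17/96
  seg 1: a=-3 b=-19/12 c=17/16 d=23/96
  seg 2: a=0 b=133/24 c=5/2 d=-73/24
  seg 3: a=5 b=17/12 c=-53/8 d=53/24
S(11/2) = 277/64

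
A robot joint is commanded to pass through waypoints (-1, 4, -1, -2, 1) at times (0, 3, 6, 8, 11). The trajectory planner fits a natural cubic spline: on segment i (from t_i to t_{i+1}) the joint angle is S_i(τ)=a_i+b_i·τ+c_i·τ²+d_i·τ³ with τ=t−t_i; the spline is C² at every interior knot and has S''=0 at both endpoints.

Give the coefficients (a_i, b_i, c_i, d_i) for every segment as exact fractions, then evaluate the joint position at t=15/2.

Δ: Δ0=5/3, Δ1=-5/3, Δ2=-1/2, Δ3=1
row 1: diag=12, rhs=-20; c'=1/4, d'=-5/3
row 2: denom=10−3·1/4=37/4; d'=(7−3·-5/3)/(37/4)=48/37
row 3: denom=10−2·8/37=354/37; d'=(9−2·48/37)/(354/37)=79/118
back: M3=79/118
back: M2=48/37−8/37·79/118=68/59
back: M1=-5/3−1/4·68/59=-346/177
M: M0=0, M1=-346/177, M2=68/59, M3=79/118, M4=0
seg 0: a=-1, c=M0/2=0, d=(M1−M0)/(6·3)=-173/1593, b=Δ0−h0·(2M0+M1)/6=156/59
seg 1: a=4, c=M1/2=-173/177, d=(M2−M1)/(6·3)=275/1593, b=Δ1−h1·(2M1+M2)/6=-17/59
seg 2: a=-1, c=M2/2=34/59, d=(M3−M2)/(6·2)=-19/472, b=Δ2−h2·(2M2+M3)/6=-88/59
seg 3: a=-2, c=M3/2=79/236, d=(M4−M3)/(6·3)=-79/2124, b=Δ3−h3·(2M3+M4)/6=39/118
t_q=15/2 → seg 2, τ=3/2; S=-1+-88/59·τ+34/59·τ²+-19/472·τ³=-7841/3776

  seg 0: a=-1 b=156/59 c=0 d=-173/1593
  seg 1: a=4 b=-17/59 c=-173/177 d=275/1593
  seg 2: a=-1 b=-88/59 c=34/59 d=-19/472
  seg 3: a=-2 b=39/118 c=79/236 d=-79/2124
S(15/2) = -7841/3776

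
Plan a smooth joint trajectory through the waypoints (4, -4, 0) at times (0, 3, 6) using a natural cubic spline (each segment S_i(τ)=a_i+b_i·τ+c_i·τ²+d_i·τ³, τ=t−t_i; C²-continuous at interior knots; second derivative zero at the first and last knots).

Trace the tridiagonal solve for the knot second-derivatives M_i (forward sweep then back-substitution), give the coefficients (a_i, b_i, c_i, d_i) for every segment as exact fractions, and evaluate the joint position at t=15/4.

  seg 0: a=4 b=-11/3 c=0 d=1/9
  seg 1: a=-4 b=-2/3 c=1 d=-1/9
S(15/4) = -255/64

Δ: Δ0=-8/3, Δ1=4/3
row 1: diag=12, rhs=24; c'=1/4, d'=2
back: M1=2
M: M0=0, M1=2, M2=0
seg 0: a=4, c=M0/2=0, d=(M1−M0)/(6·3)=1/9, b=Δ0−h0·(2M0+M1)/6=-11/3
seg 1: a=-4, c=M1/2=1, d=(M2−M1)/(6·3)=-1/9, b=Δ1−h1·(2M1+M2)/6=-2/3
t_q=15/4 → seg 1, τ=3/4; S=-4+-2/3·τ+1·τ²+-1/9·τ³=-255/64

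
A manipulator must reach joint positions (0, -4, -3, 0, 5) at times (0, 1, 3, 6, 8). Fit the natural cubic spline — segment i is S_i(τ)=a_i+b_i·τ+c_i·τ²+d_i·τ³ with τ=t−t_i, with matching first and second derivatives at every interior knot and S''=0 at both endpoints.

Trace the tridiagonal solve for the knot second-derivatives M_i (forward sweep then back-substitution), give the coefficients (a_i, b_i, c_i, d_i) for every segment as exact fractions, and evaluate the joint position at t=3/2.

  seg 0: a=0 b=-4865/1012 c=0 d=817/1012
  seg 1: a=-4 b=-1207/506 c=2451/1012 d=-991/2024
  seg 2: a=-3 b=361/253 c=-261/506 d=63/506
  seg 3: a=0 b=857/506 c=153/253 d=-51/506
S(3/2) = -75267/16192

Δ: Δ0=-4, Δ1=1/2, Δ2=1, Δ3=5/2
row 1: diag=6, rhs=27; c'=1/3, d'=9/2
row 2: denom=10−2·1/3=28/3; d'=(3−2·9/2)/(28/3)=-9/14
row 3: denom=10−3·9/28=253/28; d'=(9−3·-9/14)/(253/28)=306/253
back: M3=306/253
back: M2=-9/14−9/28·306/253=-261/253
back: M1=9/2−1/3·-261/253=2451/506
M: M0=0, M1=2451/506, M2=-261/253, M3=306/253, M4=0
seg 0: a=0, c=M0/2=0, d=(M1−M0)/(6·1)=817/1012, b=Δ0−h0·(2M0+M1)/6=-4865/1012
seg 1: a=-4, c=M1/2=2451/1012, d=(M2−M1)/(6·2)=-991/2024, b=Δ1−h1·(2M1+M2)/6=-1207/506
seg 2: a=-3, c=M2/2=-261/506, d=(M3−M2)/(6·3)=63/506, b=Δ2−h2·(2M2+M3)/6=361/253
seg 3: a=0, c=M3/2=153/253, d=(M4−M3)/(6·2)=-51/506, b=Δ3−h3·(2M3+M4)/6=857/506
t_q=3/2 → seg 1, τ=1/2; S=-4+-1207/506·τ+2451/1012·τ²+-991/2024·τ³=-75267/16192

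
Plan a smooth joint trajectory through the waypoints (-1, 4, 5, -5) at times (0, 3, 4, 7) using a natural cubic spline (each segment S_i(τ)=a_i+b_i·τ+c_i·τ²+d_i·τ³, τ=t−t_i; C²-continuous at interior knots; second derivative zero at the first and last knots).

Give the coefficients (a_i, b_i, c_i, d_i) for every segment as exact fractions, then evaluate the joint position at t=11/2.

  seg 0: a=-1 b=12/7 c=0 d=-1/189
  seg 1: a=4 b=11/7 c=-1/21 d=-11/21
  seg 2: a=5 b=-2/21 c=-34/21 d=34/189
S(11/2) = 51/28

Δ: Δ0=5/3, Δ1=1, Δ2=-10/3
row 1: diag=8, rhs=-4; c'=1/8, d'=-1/2
row 2: denom=8−1·1/8=63/8; d'=(-26−1·-1/2)/(63/8)=-68/21
back: M2=-68/21
back: M1=-1/2−1/8·-68/21=-2/21
M: M0=0, M1=-2/21, M2=-68/21, M3=0
seg 0: a=-1, c=M0/2=0, d=(M1−M0)/(6·3)=-1/189, b=Δ0−h0·(2M0+M1)/6=12/7
seg 1: a=4, c=M1/2=-1/21, d=(M2−M1)/(6·1)=-11/21, b=Δ1−h1·(2M1+M2)/6=11/7
seg 2: a=5, c=M2/2=-34/21, d=(M3−M2)/(6·3)=34/189, b=Δ2−h2·(2M2+M3)/6=-2/21
t_q=11/2 → seg 2, τ=3/2; S=5+-2/21·τ+-34/21·τ²+34/189·τ³=51/28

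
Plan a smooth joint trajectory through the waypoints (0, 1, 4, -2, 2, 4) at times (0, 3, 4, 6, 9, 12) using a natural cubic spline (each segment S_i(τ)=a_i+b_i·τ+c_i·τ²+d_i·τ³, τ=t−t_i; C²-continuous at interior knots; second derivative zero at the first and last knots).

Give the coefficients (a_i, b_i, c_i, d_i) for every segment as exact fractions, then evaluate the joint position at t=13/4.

Δ: Δ0=1/3, Δ1=3, Δ2=-3, Δ3=4/3, Δ4=2/3
row 1: diag=8, rhs=16; c'=1/8, d'=2
row 2: denom=6−1·1/8=47/8; d'=(-36−1·2)/(47/8)=-304/47
row 3: denom=10−2·16/47=438/47; d'=(26−2·-304/47)/(438/47)=305/73
row 4: denom=12−3·47/146=1611/146; d'=(-4−3·305/73)/(1611/146)=-2414/1611
back: M4=-2414/1611
back: M3=305/73−47/146·-2414/1611=7508/1611
back: M2=-304/47−16/47·7508/1611=-12976/1611
back: M1=2−1/8·-12976/1611=4844/1611
M: M0=0, M1=4844/1611, M2=-12976/1611, M3=7508/1611, M4=-2414/1611, M5=0
seg 0: a=0, c=M0/2=0, d=(M1−M0)/(6·3)=2422/14499, b=Δ0−h0·(2M0+M1)/6=-1885/1611
seg 1: a=1, c=M1/2=2422/1611, d=(M2−M1)/(6·1)=-330/179, b=Δ1−h1·(2M1+M2)/6=5381/1611
seg 2: a=4, c=M2/2=-6488/1611, d=(M3−M2)/(6·2)=569/537, b=Δ2−h2·(2M2+M3)/6=1315/1611
seg 3: a=-2, c=M3/2=3754/1611, d=(M4−M3)/(6·3)=-4961/14499, b=Δ3−h3·(2M3+M4)/6=-4153/1611
seg 4: a=2, c=M4/2=-1207/1611, d=(M5−M4)/(6·3)=1207/14499, b=Δ4−h4·(2M4+M5)/6=3488/1611
t_q=13/4 → seg 1, τ=1/4; S=1+5381/1611·τ+2422/1611·τ²+-330/179·τ³=32653/17184

  seg 0: a=0 b=-1885/1611 c=0 d=2422/14499
  seg 1: a=1 b=5381/1611 c=2422/1611 d=-330/179
  seg 2: a=4 b=1315/1611 c=-6488/1611 d=569/537
  seg 3: a=-2 b=-4153/1611 c=3754/1611 d=-4961/14499
  seg 4: a=2 b=3488/1611 c=-1207/1611 d=1207/14499
S(13/4) = 32653/17184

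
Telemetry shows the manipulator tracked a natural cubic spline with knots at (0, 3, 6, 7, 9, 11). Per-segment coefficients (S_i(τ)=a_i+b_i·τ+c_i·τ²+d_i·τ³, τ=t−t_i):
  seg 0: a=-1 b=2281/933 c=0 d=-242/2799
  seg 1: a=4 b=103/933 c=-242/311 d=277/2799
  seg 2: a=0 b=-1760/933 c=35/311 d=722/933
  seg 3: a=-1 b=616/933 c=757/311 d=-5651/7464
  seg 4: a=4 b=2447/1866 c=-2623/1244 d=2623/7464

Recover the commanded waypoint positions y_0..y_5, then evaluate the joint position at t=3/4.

y_0 = S_0(0) = a_0 = -1
y_1 = S_1(0) = a_1 = 4
y_2 = S_2(0) = a_2 = 0
y_3 = S_3(0) = a_3 = -1
y_4 = S_4(0) = a_4 = 4
y_5 = S_4(2) = 1
t_q=3/4 is in segment 0 (τ=3/4); S_0(τ)=7933/9952

y_0=-1 y_1=4 y_2=0 y_3=-1 y_4=4 y_5=1
S(3/4) = 7933/9952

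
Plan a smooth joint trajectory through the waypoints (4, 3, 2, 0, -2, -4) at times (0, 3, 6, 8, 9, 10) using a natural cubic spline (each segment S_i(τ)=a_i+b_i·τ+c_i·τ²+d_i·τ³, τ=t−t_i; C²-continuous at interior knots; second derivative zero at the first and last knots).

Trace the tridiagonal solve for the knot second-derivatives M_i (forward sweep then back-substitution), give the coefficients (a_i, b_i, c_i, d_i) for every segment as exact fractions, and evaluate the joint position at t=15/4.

  seg 0: a=4 b=-853/2361 c=0 d=22/7083
  seg 1: a=3 b=-655/2361 c=22/787 d=-110/7083
  seg 2: a=2 b=-1249/2361 c=-88/787 d=-146/2361
  seg 3: a=0 b=-4057/2361 c=-380/787 d=475/2361
  seg 4: a=-2 b=-4912/2361 c=95/787 d=-95/2361
S(15/4) = 70543/25184

Δ: Δ0=-1/3, Δ1=-1/3, Δ2=-1, Δ3=-2, Δ4=-2
row 1: diag=12, rhs=0; c'=1/4, d'=0
row 2: denom=10−3·1/4=37/4; d'=(-4−3·0)/(37/4)=-16/37
row 3: denom=6−2·8/37=206/37; d'=(-6−2·-16/37)/(206/37)=-95/103
row 4: denom=4−1·37/206=787/206; d'=(0−1·-95/103)/(787/206)=190/787
back: M4=190/787
back: M3=-95/103−37/206·190/787=-760/787
back: M2=-16/37−8/37·-760/787=-176/787
back: M1=0−1/4·-176/787=44/787
M: M0=0, M1=44/787, M2=-176/787, M3=-760/787, M4=190/787, M5=0
seg 0: a=4, c=M0/2=0, d=(M1−M0)/(6·3)=22/7083, b=Δ0−h0·(2M0+M1)/6=-853/2361
seg 1: a=3, c=M1/2=22/787, d=(M2−M1)/(6·3)=-110/7083, b=Δ1−h1·(2M1+M2)/6=-655/2361
seg 2: a=2, c=M2/2=-88/787, d=(M3−M2)/(6·2)=-146/2361, b=Δ2−h2·(2M2+M3)/6=-1249/2361
seg 3: a=0, c=M3/2=-380/787, d=(M4−M3)/(6·1)=475/2361, b=Δ3−h3·(2M3+M4)/6=-4057/2361
seg 4: a=-2, c=M4/2=95/787, d=(M5−M4)/(6·1)=-95/2361, b=Δ4−h4·(2M4+M5)/6=-4912/2361
t_q=15/4 → seg 1, τ=3/4; S=3+-655/2361·τ+22/787·τ²+-110/7083·τ³=70543/25184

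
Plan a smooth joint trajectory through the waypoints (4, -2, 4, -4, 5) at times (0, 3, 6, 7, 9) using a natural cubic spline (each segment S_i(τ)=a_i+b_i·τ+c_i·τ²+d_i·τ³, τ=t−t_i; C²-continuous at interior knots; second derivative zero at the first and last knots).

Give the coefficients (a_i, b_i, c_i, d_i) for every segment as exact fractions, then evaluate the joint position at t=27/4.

Δ: Δ0=-2, Δ1=2, Δ2=-8, Δ3=9/2
row 1: diag=12, rhs=24; c'=1/4, d'=2
row 2: denom=8−3·1/4=29/4; d'=(-60−3·2)/(29/4)=-264/29
row 3: denom=6−1·4/29=170/29; d'=(75−1·-264/29)/(170/29)=2439/170
back: M3=2439/170
back: M2=-264/29−4/29·2439/170=-942/85
back: M1=2−1/4·-942/85=811/170
M: M0=0, M1=811/170, M2=-942/85, M3=2439/170, M4=0
seg 0: a=4, c=M0/2=0, d=(M1−M0)/(6·3)=811/3060, b=Δ0−h0·(2M0+M1)/6=-1491/340
seg 1: a=-2, c=M1/2=811/340, d=(M2−M1)/(6·3)=-539/612, b=Δ1−h1·(2M1+M2)/6=471/170
seg 2: a=4, c=M2/2=-471/85, d=(M3−M2)/(6·1)=1441/340, b=Δ2−h2·(2M2+M3)/6=-2277/340
seg 3: a=-4, c=M3/2=2439/340, d=(M4−M3)/(6·2)=-813/680, b=Δ3−h3·(2M3+M4)/6=-861/170
t_q=27/4 → seg 2, τ=3/4; S=4+-2277/340·τ+-471/85·τ²+1441/340·τ³=-51173/21760

  seg 0: a=4 b=-1491/340 c=0 d=811/3060
  seg 1: a=-2 b=471/170 c=811/340 d=-539/612
  seg 2: a=4 b=-2277/340 c=-471/85 d=1441/340
  seg 3: a=-4 b=-861/170 c=2439/340 d=-813/680
S(27/4) = -51173/21760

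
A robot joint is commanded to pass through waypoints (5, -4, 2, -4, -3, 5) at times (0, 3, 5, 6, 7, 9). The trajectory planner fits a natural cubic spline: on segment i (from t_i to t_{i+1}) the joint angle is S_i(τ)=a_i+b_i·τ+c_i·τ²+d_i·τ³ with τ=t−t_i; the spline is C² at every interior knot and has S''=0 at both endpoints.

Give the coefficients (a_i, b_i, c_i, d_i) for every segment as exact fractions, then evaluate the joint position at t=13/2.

  seg 0: a=5 b=-1884/307 c=0 d=107/307
  seg 1: a=-4 b=1005/307 c=963/307 d=-1005/614
  seg 2: a=2 b=-1173/307 c=-2052/307 d=1383/307
  seg 3: a=-4 b=-1128/307 c=2097/307 d=-662/307
  seg 4: a=-3 b=1080/307 c=111/307 d=-37/614
S(13/2) = -2701/614

Δ: Δ0=-3, Δ1=3, Δ2=-6, Δ3=1, Δ4=4
row 1: diag=10, rhs=36; c'=1/5, d'=18/5
row 2: denom=6−2·1/5=28/5; d'=(-54−2·18/5)/(28/5)=-153/14
row 3: denom=4−1·5/28=107/28; d'=(42−1·-153/14)/(107/28)=1482/107
row 4: denom=6−1·28/107=614/107; d'=(18−1·1482/107)/(614/107)=222/307
back: M4=222/307
back: M3=1482/107−28/107·222/307=4194/307
back: M2=-153/14−5/28·4194/307=-4104/307
back: M1=18/5−1/5·-4104/307=1926/307
M: M0=0, M1=1926/307, M2=-4104/307, M3=4194/307, M4=222/307, M5=0
seg 0: a=5, c=M0/2=0, d=(M1−M0)/(6·3)=107/307, b=Δ0−h0·(2M0+M1)/6=-1884/307
seg 1: a=-4, c=M1/2=963/307, d=(M2−M1)/(6·2)=-1005/614, b=Δ1−h1·(2M1+M2)/6=1005/307
seg 2: a=2, c=M2/2=-2052/307, d=(M3−M2)/(6·1)=1383/307, b=Δ2−h2·(2M2+M3)/6=-1173/307
seg 3: a=-4, c=M3/2=2097/307, d=(M4−M3)/(6·1)=-662/307, b=Δ3−h3·(2M3+M4)/6=-1128/307
seg 4: a=-3, c=M4/2=111/307, d=(M5−M4)/(6·2)=-37/614, b=Δ4−h4·(2M4+M5)/6=1080/307
t_q=13/2 → seg 3, τ=1/2; S=-4+-1128/307·τ+2097/307·τ²+-662/307·τ³=-2701/614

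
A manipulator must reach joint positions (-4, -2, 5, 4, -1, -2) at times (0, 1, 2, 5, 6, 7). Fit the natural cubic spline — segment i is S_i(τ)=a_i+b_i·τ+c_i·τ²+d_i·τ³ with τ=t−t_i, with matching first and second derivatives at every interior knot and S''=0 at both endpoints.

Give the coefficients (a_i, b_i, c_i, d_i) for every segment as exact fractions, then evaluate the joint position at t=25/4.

  seg 0: a=-4 b=1244/2451 c=0 d=3658/2451
  seg 1: a=-2 b=12218/2451 c=3658/817 d=-6035/2451
  seg 2: a=5 b=16061/2451 c=-2377/817 d=35/171
  seg 3: a=4 b=-13180/2451 c=-872/817 d=3541/2451
  seg 4: a=-1 b=-7789/2451 c=2669/817 d=-2669/2451
S(25/4) = -84043/52288

Δ: Δ0=2, Δ1=7, Δ2=-1/3, Δ3=-5, Δ4=-1
row 1: diag=4, rhs=30; c'=1/4, d'=15/2
row 2: denom=8−1·1/4=31/4; d'=(-44−1·15/2)/(31/4)=-206/31
row 3: denom=8−3·12/31=212/31; d'=(-28−3·-206/31)/(212/31)=-125/106
row 4: denom=4−1·31/212=817/212; d'=(24−1·-125/106)/(817/212)=5338/817
back: M4=5338/817
back: M3=-125/106−31/212·5338/817=-1744/817
back: M2=-206/31−12/31·-1744/817=-4754/817
back: M1=15/2−1/4·-4754/817=7316/817
M: M0=0, M1=7316/817, M2=-4754/817, M3=-1744/817, M4=5338/817, M5=0
seg 0: a=-4, c=M0/2=0, d=(M1−M0)/(6·1)=3658/2451, b=Δ0−h0·(2M0+M1)/6=1244/2451
seg 1: a=-2, c=M1/2=3658/817, d=(M2−M1)/(6·1)=-6035/2451, b=Δ1−h1·(2M1+M2)/6=12218/2451
seg 2: a=5, c=M2/2=-2377/817, d=(M3−M2)/(6·3)=35/171, b=Δ2−h2·(2M2+M3)/6=16061/2451
seg 3: a=4, c=M3/2=-872/817, d=(M4−M3)/(6·1)=3541/2451, b=Δ3−h3·(2M3+M4)/6=-13180/2451
seg 4: a=-1, c=M4/2=2669/817, d=(M5−M4)/(6·1)=-2669/2451, b=Δ4−h4·(2M4+M5)/6=-7789/2451
t_q=25/4 → seg 4, τ=1/4; S=-1+-7789/2451·τ+2669/817·τ²+-2669/2451·τ³=-84043/52288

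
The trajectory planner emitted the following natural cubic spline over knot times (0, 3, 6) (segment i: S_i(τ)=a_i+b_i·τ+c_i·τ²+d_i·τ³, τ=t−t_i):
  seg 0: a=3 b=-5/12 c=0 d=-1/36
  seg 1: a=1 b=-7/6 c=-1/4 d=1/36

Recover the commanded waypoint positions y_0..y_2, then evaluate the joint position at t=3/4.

y_0=3 y_1=1 y_2=-4
S(3/4) = 685/256

y_0 = S_0(0) = a_0 = 3
y_1 = S_1(0) = a_1 = 1
y_2 = S_1(3) = -4
t_q=3/4 is in segment 0 (τ=3/4); S_0(τ)=685/256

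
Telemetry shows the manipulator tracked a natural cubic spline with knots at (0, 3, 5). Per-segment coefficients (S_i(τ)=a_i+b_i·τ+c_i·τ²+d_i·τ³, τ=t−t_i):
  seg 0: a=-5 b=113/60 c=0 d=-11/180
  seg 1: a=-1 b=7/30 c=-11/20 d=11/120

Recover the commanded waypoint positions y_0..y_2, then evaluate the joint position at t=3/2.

y_0=-5 y_1=-1 y_2=-2
S(3/2) = -381/160

y_0 = S_0(0) = a_0 = -5
y_1 = S_1(0) = a_1 = -1
y_2 = S_1(2) = -2
t_q=3/2 is in segment 0 (τ=3/2); S_0(τ)=-381/160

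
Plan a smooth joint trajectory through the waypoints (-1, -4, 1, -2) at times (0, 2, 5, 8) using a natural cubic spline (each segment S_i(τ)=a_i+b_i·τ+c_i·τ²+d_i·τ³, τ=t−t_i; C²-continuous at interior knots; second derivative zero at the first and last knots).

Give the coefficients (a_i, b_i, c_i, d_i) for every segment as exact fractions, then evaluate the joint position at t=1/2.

  seg 0: a=-1 b=-517/222 c=0 d=23/111
  seg 1: a=-4 b=35/222 c=46/37 d=-493/1998
  seg 2: a=1 b=106/111 c=-217/222 d=217/1998
S(1/2) = -633/296

Δ: Δ0=-3/2, Δ1=5/3, Δ2=-1
row 1: diag=10, rhs=19; c'=3/10, d'=19/10
row 2: denom=12−3·3/10=111/10; d'=(-16−3·19/10)/(111/10)=-217/111
back: M2=-217/111
back: M1=19/10−3/10·-217/111=92/37
M: M0=0, M1=92/37, M2=-217/111, M3=0
seg 0: a=-1, c=M0/2=0, d=(M1−M0)/(6·2)=23/111, b=Δ0−h0·(2M0+M1)/6=-517/222
seg 1: a=-4, c=M1/2=46/37, d=(M2−M1)/(6·3)=-493/1998, b=Δ1−h1·(2M1+M2)/6=35/222
seg 2: a=1, c=M2/2=-217/222, d=(M3−M2)/(6·3)=217/1998, b=Δ2−h2·(2M2+M3)/6=106/111
t_q=1/2 → seg 0, τ=1/2; S=-1+-517/222·τ+0·τ²+23/111·τ³=-633/296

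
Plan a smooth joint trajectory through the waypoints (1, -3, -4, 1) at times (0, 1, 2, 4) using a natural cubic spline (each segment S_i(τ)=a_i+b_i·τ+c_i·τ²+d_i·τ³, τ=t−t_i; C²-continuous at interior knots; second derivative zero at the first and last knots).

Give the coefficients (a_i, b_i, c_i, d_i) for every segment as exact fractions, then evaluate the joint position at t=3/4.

Δ: Δ0=-4, Δ1=-1, Δ2=5/2
row 1: diag=4, rhs=18; c'=1/4, d'=9/2
row 2: denom=6−1·1/4=23/4; d'=(21−1·9/2)/(23/4)=66/23
back: M2=66/23
back: M1=9/2−1/4·66/23=87/23
M: M0=0, M1=87/23, M2=66/23, M3=0
seg 0: a=1, c=M0/2=0, d=(M1−M0)/(6·1)=29/46, b=Δ0−h0·(2M0+M1)/6=-213/46
seg 1: a=-3, c=M1/2=87/46, d=(M2−M1)/(6·1)=-7/46, b=Δ1−h1·(2M1+M2)/6=-63/23
seg 2: a=-4, c=M2/2=33/23, d=(M3−M2)/(6·2)=-11/46, b=Δ2−h2·(2M2+M3)/6=27/46
t_q=3/4 → seg 0, τ=3/4; S=1+-213/46·τ+0·τ²+29/46·τ³=-6497/2944

  seg 0: a=1 b=-213/46 c=0 d=29/46
  seg 1: a=-3 b=-63/23 c=87/46 d=-7/46
  seg 2: a=-4 b=27/46 c=33/23 d=-11/46
S(3/4) = -6497/2944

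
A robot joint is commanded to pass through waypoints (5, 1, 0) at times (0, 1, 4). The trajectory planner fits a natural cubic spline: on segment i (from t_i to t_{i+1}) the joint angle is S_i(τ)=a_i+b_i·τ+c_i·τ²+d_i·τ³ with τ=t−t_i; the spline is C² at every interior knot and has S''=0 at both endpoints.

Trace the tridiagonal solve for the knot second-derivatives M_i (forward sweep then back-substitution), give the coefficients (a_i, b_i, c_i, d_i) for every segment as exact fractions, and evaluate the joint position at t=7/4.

  seg 0: a=5 b=-107/24 c=0 d=11/24
  seg 1: a=1 b=-37/12 c=11/8 d=-11/72
S(7/4) = -309/512

Δ: Δ0=-4, Δ1=-1/3
row 1: diag=8, rhs=22; c'=3/8, d'=11/4
back: M1=11/4
M: M0=0, M1=11/4, M2=0
seg 0: a=5, c=M0/2=0, d=(M1−M0)/(6·1)=11/24, b=Δ0−h0·(2M0+M1)/6=-107/24
seg 1: a=1, c=M1/2=11/8, d=(M2−M1)/(6·3)=-11/72, b=Δ1−h1·(2M1+M2)/6=-37/12
t_q=7/4 → seg 1, τ=3/4; S=1+-37/12·τ+11/8·τ²+-11/72·τ³=-309/512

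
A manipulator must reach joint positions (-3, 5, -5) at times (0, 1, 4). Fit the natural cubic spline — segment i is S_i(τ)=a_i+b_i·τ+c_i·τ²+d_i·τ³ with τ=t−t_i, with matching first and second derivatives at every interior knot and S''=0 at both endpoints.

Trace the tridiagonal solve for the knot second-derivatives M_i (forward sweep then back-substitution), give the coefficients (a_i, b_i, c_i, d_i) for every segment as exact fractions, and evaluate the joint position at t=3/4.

  seg 0: a=-3 b=113/12 c=0 d=-17/12
  seg 1: a=5 b=31/6 c=-17/4 d=17/36
S(3/4) = 887/256

Δ: Δ0=8, Δ1=-10/3
row 1: diag=8, rhs=-68; c'=3/8, d'=-17/2
back: M1=-17/2
M: M0=0, M1=-17/2, M2=0
seg 0: a=-3, c=M0/2=0, d=(M1−M0)/(6·1)=-17/12, b=Δ0−h0·(2M0+M1)/6=113/12
seg 1: a=5, c=M1/2=-17/4, d=(M2−M1)/(6·3)=17/36, b=Δ1−h1·(2M1+M2)/6=31/6
t_q=3/4 → seg 0, τ=3/4; S=-3+113/12·τ+0·τ²+-17/12·τ³=887/256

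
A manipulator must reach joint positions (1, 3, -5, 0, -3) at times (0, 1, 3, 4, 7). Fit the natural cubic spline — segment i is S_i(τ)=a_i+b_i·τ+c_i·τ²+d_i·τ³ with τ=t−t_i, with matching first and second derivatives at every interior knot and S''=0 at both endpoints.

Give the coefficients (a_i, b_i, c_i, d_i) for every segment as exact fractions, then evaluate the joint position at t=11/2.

  seg 0: a=1 b=469/125 c=0 d=-219/125
  seg 1: a=3 b=-188/125 c=-657/125 d=501/250
  seg 2: a=-5 b=38/25 c=846/125 d=-411/125
  seg 3: a=0 b=649/125 c=-387/125 d=43/125
S(11/2) = 1983/1000

Δ: Δ0=2, Δ1=-4, Δ2=5, Δ3=-1
row 1: diag=6, rhs=-36; c'=1/3, d'=-6
row 2: denom=6−2·1/3=16/3; d'=(54−2·-6)/(16/3)=99/8
row 3: denom=8−1·3/16=125/16; d'=(-36−1·99/8)/(125/16)=-774/125
back: M3=-774/125
back: M2=99/8−3/16·-774/125=1692/125
back: M1=-6−1/3·1692/125=-1314/125
M: M0=0, M1=-1314/125, M2=1692/125, M3=-774/125, M4=0
seg 0: a=1, c=M0/2=0, d=(M1−M0)/(6·1)=-219/125, b=Δ0−h0·(2M0+M1)/6=469/125
seg 1: a=3, c=M1/2=-657/125, d=(M2−M1)/(6·2)=501/250, b=Δ1−h1·(2M1+M2)/6=-188/125
seg 2: a=-5, c=M2/2=846/125, d=(M3−M2)/(6·1)=-411/125, b=Δ2−h2·(2M2+M3)/6=38/25
seg 3: a=0, c=M3/2=-387/125, d=(M4−M3)/(6·3)=43/125, b=Δ3−h3·(2M3+M4)/6=649/125
t_q=11/2 → seg 3, τ=3/2; S=0+649/125·τ+-387/125·τ²+43/125·τ³=1983/1000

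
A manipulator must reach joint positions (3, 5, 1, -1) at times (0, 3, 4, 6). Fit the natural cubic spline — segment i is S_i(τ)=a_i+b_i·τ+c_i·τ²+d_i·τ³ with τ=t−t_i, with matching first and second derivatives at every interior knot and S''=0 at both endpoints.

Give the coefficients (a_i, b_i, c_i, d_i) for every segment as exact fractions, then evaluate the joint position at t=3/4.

  seg 0: a=3 b=373/141 c=0 d=-31/141
  seg 1: a=5 b=-464/141 c=-93/47 d=179/141
  seg 2: a=1 b=-485/141 c=86/47 d=-43/141
S(3/4) = 14713/3008

Δ: Δ0=2/3, Δ1=-4, Δ2=-1
row 1: diag=8, rhs=-28; c'=1/8, d'=-7/2
row 2: denom=6−1·1/8=47/8; d'=(18−1·-7/2)/(47/8)=172/47
back: M2=172/47
back: M1=-7/2−1/8·172/47=-186/47
M: M0=0, M1=-186/47, M2=172/47, M3=0
seg 0: a=3, c=M0/2=0, d=(M1−M0)/(6·3)=-31/141, b=Δ0−h0·(2M0+M1)/6=373/141
seg 1: a=5, c=M1/2=-93/47, d=(M2−M1)/(6·1)=179/141, b=Δ1−h1·(2M1+M2)/6=-464/141
seg 2: a=1, c=M2/2=86/47, d=(M3−M2)/(6·2)=-43/141, b=Δ2−h2·(2M2+M3)/6=-485/141
t_q=3/4 → seg 0, τ=3/4; S=3+373/141·τ+0·τ²+-31/141·τ³=14713/3008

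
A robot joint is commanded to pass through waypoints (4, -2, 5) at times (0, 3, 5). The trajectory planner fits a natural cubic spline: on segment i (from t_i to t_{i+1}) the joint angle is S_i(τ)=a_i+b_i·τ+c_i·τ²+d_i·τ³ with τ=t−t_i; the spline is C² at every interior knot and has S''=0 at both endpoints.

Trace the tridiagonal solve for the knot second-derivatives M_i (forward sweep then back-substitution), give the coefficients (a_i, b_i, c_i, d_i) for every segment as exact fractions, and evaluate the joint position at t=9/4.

  seg 0: a=4 b=-73/20 c=0 d=11/60
  seg 1: a=-2 b=13/10 c=33/20 d=-11/40
S(9/4) = -2719/1280

Δ: Δ0=-2, Δ1=7/2
row 1: diag=10, rhs=33; c'=1/5, d'=33/10
back: M1=33/10
M: M0=0, M1=33/10, M2=0
seg 0: a=4, c=M0/2=0, d=(M1−M0)/(6·3)=11/60, b=Δ0−h0·(2M0+M1)/6=-73/20
seg 1: a=-2, c=M1/2=33/20, d=(M2−M1)/(6·2)=-11/40, b=Δ1−h1·(2M1+M2)/6=13/10
t_q=9/4 → seg 0, τ=9/4; S=4+-73/20·τ+0·τ²+11/60·τ³=-2719/1280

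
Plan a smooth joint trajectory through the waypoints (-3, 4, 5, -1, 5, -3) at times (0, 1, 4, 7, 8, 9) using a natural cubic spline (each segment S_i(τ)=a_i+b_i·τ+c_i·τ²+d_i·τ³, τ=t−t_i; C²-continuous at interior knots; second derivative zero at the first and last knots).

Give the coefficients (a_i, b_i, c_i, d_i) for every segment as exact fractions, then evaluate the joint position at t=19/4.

Δ: Δ0=7, Δ1=1/3, Δ2=-2, Δ3=6, Δ4=-8
row 1: diag=8, rhs=-40; c'=3/8, d'=-5
row 2: denom=12−3·3/8=87/8; d'=(-14−3·-5)/(87/8)=8/87
row 3: denom=8−3·8/29=208/29; d'=(48−3·8/87)/(208/29)=173/26
row 4: denom=4−1·29/208=803/208; d'=(-84−1·173/26)/(803/208)=-18856/803
back: M4=-18856/803
back: M3=173/26−29/208·-18856/803=7972/803
back: M2=8/87−8/29·7972/803=-6376/2409
back: M1=-5−3/8·-6376/2409=-3218/803
M: M0=0, M1=-3218/803, M2=-6376/2409, M3=7972/803, M4=-18856/803, M5=0
seg 0: a=-3, c=M0/2=0, d=(M1−M0)/(6·1)=-1609/2409, b=Δ0−h0·(2M0+M1)/6=18472/2409
seg 1: a=4, c=M1/2=-1609/803, d=(M2−M1)/(6·3)=149/1971, b=Δ1−h1·(2M1+M2)/6=13645/2409
seg 2: a=5, c=M2/2=-3188/2409, d=(M3−M2)/(6·3)=15146/21681, b=Δ2−h2·(2M2+M3)/6=-10400/2409
seg 3: a=-1, c=M3/2=3986/803, d=(M4−M3)/(6·1)=-13414/2409, b=Δ3−h3·(2M3+M4)/6=15910/2409
seg 4: a=5, c=M4/2=-9428/803, d=(M5−M4)/(6·1)=9428/2409, b=Δ4−h4·(2M4+M5)/6=-416/2409
t_q=19/4 → seg 2, τ=3/4; S=5+-10400/2409·τ+-3188/2409·τ²+15146/21681·τ³=33725/25696

  seg 0: a=-3 b=18472/2409 c=0 d=-1609/2409
  seg 1: a=4 b=13645/2409 c=-1609/803 d=149/1971
  seg 2: a=5 b=-10400/2409 c=-3188/2409 d=15146/21681
  seg 3: a=-1 b=15910/2409 c=3986/803 d=-13414/2409
  seg 4: a=5 b=-416/2409 c=-9428/803 d=9428/2409
S(19/4) = 33725/25696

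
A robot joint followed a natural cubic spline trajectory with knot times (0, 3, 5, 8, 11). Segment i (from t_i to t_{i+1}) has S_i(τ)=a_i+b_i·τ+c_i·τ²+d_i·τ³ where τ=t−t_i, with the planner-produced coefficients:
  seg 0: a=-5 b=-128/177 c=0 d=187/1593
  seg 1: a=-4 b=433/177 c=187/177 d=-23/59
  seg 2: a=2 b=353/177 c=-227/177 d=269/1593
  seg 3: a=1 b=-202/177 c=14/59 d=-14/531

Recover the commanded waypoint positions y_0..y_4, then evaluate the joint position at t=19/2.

y_0=-5 y_1=-4 y_2=2 y_3=1 y_4=-1
S(19/2) = -63/236

y_0 = S_0(0) = a_0 = -5
y_1 = S_1(0) = a_1 = -4
y_2 = S_2(0) = a_2 = 2
y_3 = S_3(0) = a_3 = 1
y_4 = S_3(3) = -1
t_q=19/2 is in segment 3 (τ=3/2); S_3(τ)=-63/236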